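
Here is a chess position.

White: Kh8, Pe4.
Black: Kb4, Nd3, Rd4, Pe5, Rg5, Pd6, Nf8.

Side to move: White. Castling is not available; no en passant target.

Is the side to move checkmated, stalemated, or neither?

White to move; white king on h8.
In check: no.
King squares — g7: attacked by Rg5; h7: attacked by Nf8; g8: attacked by Rg5.
Legal moves for White: none.
Not in check and no legal moves → stalemate.

stalemate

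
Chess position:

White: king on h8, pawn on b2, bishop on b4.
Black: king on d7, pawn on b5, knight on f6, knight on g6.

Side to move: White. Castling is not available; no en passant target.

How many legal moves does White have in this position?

1

White to move; king on h8.
In check: yes, from the black knight on g6.
Legal moves: Kg7.
Count: 1.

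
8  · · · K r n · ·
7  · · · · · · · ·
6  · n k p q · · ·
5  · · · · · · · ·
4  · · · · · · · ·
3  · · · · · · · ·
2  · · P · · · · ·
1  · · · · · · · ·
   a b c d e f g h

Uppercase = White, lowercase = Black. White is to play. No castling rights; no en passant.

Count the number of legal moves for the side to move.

White to move; king on d8.
In check: yes, from the black rook on e8.
Legal moves: none.
Count: 0.

0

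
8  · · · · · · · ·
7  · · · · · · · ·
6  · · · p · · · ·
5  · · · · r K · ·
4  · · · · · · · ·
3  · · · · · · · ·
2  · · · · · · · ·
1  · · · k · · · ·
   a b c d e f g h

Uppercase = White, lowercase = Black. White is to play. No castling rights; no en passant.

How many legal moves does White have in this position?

4

White to move; king on f5.
In check: yes, from the black rook on e5.
Legal moves: Kg6, Kf6, Kg4, Kf4.
Count: 4.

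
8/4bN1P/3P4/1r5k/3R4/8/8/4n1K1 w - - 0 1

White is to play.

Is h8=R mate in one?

After h8=R: black king on h5; in check: yes, from the white rook on h8.
Black has 1 legal reply: Kg6.
In check but a legal move exists → not checkmate.

no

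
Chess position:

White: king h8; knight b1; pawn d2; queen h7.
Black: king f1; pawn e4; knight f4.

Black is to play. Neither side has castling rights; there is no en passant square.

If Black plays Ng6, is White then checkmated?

no

After Ng6: white king on h8; in check: yes, from the black knight on g6.
White has 3 legal replies: Kg8, Kg7, Qxg6.
In check but a legal move exists → not checkmate.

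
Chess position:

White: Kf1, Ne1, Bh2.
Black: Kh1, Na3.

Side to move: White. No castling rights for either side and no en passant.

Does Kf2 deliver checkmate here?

After Kf2: black king on h1; in check: no.
Black is not in check, so this cannot be checkmate.

no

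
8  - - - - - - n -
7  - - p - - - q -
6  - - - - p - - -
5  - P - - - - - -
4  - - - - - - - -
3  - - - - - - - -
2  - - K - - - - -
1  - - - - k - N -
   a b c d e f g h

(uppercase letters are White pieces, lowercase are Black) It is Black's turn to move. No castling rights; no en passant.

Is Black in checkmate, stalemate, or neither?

neither

Black to move; black king on e1.
In check: no.
Legal moves for Black include: Ne7, Nh6, Nf6, Qh8, Qf8, Qh7+, Qf7, Qe7, Qd7, Qh6, Qg6+, Qf6, Qg5, Qe5, Qg4, Qd4, Qg3, Qc3+, ... (list truncated; more exist).
Black has legal moves and is not in check → neither.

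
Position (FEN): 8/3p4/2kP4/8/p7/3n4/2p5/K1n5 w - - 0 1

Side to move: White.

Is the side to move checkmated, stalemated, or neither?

White to move; white king on a1.
In check: no.
King squares — b1: attacked by Pc2; a2: attacked by Nc1; b2: attacked by Nd3.
Legal moves for White: none.
Not in check and no legal moves → stalemate.

stalemate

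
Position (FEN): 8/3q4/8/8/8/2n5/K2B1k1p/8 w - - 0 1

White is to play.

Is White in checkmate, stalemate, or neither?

White to move; white king on a2.
In check: yes, from the black knight on c3.
Legal moves for White: Kb3, Ka3, Kb2, Ka1, Bxc3.
White is in check but has 5 legal moves → neither.

neither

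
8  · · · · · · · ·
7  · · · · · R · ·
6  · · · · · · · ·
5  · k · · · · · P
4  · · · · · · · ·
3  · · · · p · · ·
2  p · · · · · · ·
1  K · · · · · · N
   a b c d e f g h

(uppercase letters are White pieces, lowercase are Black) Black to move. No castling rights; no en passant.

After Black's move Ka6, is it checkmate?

no

After Ka6: white king on a1; in check: no.
White is not in check, so this cannot be checkmate.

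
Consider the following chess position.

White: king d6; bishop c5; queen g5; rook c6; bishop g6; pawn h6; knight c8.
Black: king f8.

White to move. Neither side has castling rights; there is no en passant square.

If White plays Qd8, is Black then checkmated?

After Qd8: black king on f8; in check: yes, from the white queen on d8.
King squares — e7: attacked by Kd6; f7: attacked by Bg6; g7: attacked by Ph6; e8: attacked by Bg6; g8: attacked by Qd8.
Black has no legal moves → checkmate.

yes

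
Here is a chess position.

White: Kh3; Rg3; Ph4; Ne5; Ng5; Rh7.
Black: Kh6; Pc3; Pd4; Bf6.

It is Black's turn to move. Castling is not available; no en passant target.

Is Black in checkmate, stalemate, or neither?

checkmate

Black to move; black king on h6.
In check: yes, from the white rook on h7.
King squares — g5: attacked by Rg3; h5: attacked by Rh7; g6: attacked by Ne5; g7: attacked by Rh7; h7: attacked by Ng5.
Legal moves for Black: none.
In check with no legal moves → checkmate.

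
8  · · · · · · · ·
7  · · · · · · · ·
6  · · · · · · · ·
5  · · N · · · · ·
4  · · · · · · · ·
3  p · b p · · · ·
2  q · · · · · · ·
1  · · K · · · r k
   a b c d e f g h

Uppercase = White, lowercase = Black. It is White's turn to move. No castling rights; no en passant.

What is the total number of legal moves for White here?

0

White to move; king on c1.
In check: yes, from the black rook on g1.
Legal moves: none.
Count: 0.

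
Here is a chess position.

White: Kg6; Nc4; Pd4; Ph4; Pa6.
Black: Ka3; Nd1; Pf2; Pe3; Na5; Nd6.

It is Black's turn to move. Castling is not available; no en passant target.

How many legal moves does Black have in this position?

6

Black to move; king on a3.
In check: yes, from the white knight on c4.
Legal moves: Kb4, Ka4, Kb3, Ka2, Ndxc4, Naxc4.
Count: 6.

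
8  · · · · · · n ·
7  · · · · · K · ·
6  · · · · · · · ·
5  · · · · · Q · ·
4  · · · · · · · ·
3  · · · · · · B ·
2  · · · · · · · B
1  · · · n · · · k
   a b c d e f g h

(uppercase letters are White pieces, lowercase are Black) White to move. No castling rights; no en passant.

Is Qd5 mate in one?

yes

After Qd5: black king on h1; in check: yes, from the white queen on d5.
King squares — g1: attacked by Bh2; g2: attacked by Qd5; h2: attacked by Bg3.
Black has no legal moves → checkmate.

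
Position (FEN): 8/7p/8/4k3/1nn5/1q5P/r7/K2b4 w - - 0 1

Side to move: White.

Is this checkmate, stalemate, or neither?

checkmate

White to move; white king on a1.
In check: yes, from the black rook on a2.
King squares — b1: attacked by Qb3; a2: attacked by Qb3; b2: attacked by Ra2.
Legal moves for White: none.
In check with no legal moves → checkmate.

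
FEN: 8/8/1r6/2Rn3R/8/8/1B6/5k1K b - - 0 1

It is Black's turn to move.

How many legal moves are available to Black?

23

Black to move; king on f1.
In check: no.
Legal moves: Rb8, Rb7, Rh6, Rg6, Rf6, Re6, Rd6, Rc6, Ra6, Rb5, Rb4, Rb3, Rxb2, Ne7, Nc7, Nf6, Nf4, Nb4, Ne3, Nc3, Kf2, Ke2, Ke1.
Count: 23.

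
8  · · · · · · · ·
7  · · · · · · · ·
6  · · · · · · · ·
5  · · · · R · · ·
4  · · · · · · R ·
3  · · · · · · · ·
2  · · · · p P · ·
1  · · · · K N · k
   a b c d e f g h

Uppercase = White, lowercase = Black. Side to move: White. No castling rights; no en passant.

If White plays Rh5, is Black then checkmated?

yes

After Rh5: black king on h1; in check: yes, from the white rook on h5.
King squares — g1: attacked by Rg4; g2: attacked by Rg4; h2: attacked by Nf1.
Black has no legal moves → checkmate.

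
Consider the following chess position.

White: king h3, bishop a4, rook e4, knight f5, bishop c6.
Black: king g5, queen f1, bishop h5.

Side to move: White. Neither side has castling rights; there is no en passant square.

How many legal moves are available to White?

White to move; king on h3.
In check: yes, from the black queen on f1.
Legal moves: Kg3, Kh2.
Count: 2.

2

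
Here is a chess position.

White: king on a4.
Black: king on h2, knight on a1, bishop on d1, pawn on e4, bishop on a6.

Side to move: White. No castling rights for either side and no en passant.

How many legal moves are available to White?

3

White to move; king on a4.
In check: yes, from the black bishop on d1.
Legal moves: Ka5, Kb4, Ka3.
Count: 3.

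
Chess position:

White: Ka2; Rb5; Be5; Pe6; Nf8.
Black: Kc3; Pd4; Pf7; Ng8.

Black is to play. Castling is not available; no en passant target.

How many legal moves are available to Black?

Black to move; king on c3.
In check: no.
Legal moves: Ne7, Nh6, Nf6, Kc4, Kd3, Kd2, Kc2, fxe6, f6, f5.
Count: 10.

10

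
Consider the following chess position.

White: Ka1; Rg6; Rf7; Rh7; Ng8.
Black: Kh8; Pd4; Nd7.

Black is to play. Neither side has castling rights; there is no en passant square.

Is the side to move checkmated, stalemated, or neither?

Black to move; black king on h8.
In check: yes, from the white rook on h7.
King squares — g7: attacked by Rg6; h7: attacked by Rf7; g8: attacked by Rg6.
Legal moves for Black: none.
In check with no legal moves → checkmate.

checkmate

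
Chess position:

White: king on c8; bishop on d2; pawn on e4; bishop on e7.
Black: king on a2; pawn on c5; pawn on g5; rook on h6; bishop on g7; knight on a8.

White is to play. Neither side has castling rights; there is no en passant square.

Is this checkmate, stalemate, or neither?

neither

White to move; white king on c8.
In check: no.
Legal moves for White include: Kd8, Kb8, Kd7, Kb7, Bf8, Bd8, Bf6, Bd6, Bexg5, Bxc5, Bdxg5, Ba5, Bf4, Bb4, Be3, Bc3, Be1, Bc1, ... (list truncated; more exist).
White has legal moves and is not in check → neither.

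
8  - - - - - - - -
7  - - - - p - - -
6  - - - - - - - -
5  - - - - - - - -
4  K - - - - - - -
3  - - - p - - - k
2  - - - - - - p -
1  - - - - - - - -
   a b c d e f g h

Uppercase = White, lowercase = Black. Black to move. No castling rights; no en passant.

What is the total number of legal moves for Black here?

Black to move; king on h3.
In check: no.
Legal moves: Kh4, Kg4, Kg3, Kh2, e6, d2, g1=Q, g1=R, g1=B, g1=N, e5.
Count: 11.

11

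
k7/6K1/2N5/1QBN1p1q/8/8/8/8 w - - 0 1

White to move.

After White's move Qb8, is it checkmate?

After Qb8: black king on a8; in check: yes, from the white queen on b8.
King squares — a7: attacked by Bc5; b7: attacked by Qb8; b8: attacked by Nc6.
Black has no legal moves → checkmate.

yes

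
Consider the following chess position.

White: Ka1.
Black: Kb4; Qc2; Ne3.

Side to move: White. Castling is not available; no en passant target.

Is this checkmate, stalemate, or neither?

stalemate

White to move; white king on a1.
In check: no.
King squares — b1: attacked by Qc2; a2: attacked by Qc2; b2: attacked by Qc2.
Legal moves for White: none.
Not in check and no legal moves → stalemate.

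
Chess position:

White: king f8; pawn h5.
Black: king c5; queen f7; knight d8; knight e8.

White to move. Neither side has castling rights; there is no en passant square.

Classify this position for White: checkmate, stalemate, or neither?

White to move; white king on f8.
In check: yes, from the black queen on f7.
King squares — e7: attacked by Qf7; f7: attacked by Nd8; g7: attacked by Qf7; e8: attacked by Qf7; g8: attacked by Qf7.
Legal moves for White: none.
In check with no legal moves → checkmate.

checkmate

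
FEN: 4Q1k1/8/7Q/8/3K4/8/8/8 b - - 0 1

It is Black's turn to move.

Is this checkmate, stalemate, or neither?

checkmate

Black to move; black king on g8.
In check: yes, from the white queen on e8.
King squares — f7: attacked by Qe8; g7: attacked by Qh6; h7: attacked by Qh6; f8: attacked by Qh6; h8: attacked by Qh6.
Legal moves for Black: none.
In check with no legal moves → checkmate.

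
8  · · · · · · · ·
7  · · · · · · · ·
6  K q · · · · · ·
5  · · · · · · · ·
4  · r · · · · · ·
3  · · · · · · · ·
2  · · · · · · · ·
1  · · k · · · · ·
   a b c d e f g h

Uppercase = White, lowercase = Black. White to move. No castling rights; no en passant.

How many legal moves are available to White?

White to move; king on a6.
In check: yes, from the black queen on b6.
Legal moves: none.
Count: 0.

0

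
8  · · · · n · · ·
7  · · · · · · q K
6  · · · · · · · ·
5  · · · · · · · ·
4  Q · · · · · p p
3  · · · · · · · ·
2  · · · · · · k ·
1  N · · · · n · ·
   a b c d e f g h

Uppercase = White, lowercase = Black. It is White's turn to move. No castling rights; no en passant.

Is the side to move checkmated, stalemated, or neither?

White to move; white king on h7.
In check: yes, from the black queen on g7.
King squares — g6: attacked by Qg7; h6: attacked by Qg7; g7: attacked by Ne8; g8: attacked by Qg7; h8: attacked by Qg7.
Legal moves for White: none.
In check with no legal moves → checkmate.

checkmate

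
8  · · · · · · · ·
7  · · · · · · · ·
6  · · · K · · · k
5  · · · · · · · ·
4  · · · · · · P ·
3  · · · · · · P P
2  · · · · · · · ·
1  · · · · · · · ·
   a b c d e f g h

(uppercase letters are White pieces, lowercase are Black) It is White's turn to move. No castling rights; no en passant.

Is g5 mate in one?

no

After g5: black king on h6; in check: yes, from the white pawn on g5.
Black has 5 legal replies: Kh7, Kg7, Kg6, Kh5, Kxg5.
In check but a legal move exists → not checkmate.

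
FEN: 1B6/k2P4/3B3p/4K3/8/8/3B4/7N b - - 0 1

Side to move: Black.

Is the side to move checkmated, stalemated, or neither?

Black to move; black king on a7.
In check: yes, from the white bishop on b8.
King squares — a6: available; b6: available; b7: available; a8: available; b8: attacked by Bd6.
Legal moves for Black: Ka8, Kb7, Kb6, Ka6.
Black is in check but has 4 legal moves → neither.

neither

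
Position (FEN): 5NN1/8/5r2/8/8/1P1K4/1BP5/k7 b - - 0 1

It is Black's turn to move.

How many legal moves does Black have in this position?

Black to move; king on a1.
In check: yes, from the white bishop on b2.
Legal moves: Kxb2, Ka2, Kb1.
Count: 3.

3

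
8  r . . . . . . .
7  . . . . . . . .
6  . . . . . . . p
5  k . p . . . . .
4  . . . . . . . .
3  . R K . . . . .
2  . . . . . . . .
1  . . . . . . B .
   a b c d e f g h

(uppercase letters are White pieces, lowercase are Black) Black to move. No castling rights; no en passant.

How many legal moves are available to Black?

13

Black to move; king on a5.
In check: no.
Legal moves: Rh8, Rg8, Rf8, Re8, Rd8, Rc8, Rb8, Ra7, Ra6, Ka6, Ka4, h5, c4.
Count: 13.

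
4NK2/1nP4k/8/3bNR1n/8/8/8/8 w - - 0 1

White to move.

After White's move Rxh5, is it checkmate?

After Rxh5: black king on h7; in check: yes, from the white rook on h5.
King squares — g6: attacked by Ne5; h6: attacked by Rh5; g7: attacked by Ne8; g8: attacked by Kf8; h8: attacked by Rh5.
Black has no legal moves → checkmate.

yes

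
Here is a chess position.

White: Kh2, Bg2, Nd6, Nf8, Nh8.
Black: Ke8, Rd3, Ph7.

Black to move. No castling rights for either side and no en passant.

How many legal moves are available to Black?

4

Black to move; king on e8.
In check: yes, from the white knight on d6.
Legal moves: Kxf8, Kd8, Ke7, Rxd6.
Count: 4.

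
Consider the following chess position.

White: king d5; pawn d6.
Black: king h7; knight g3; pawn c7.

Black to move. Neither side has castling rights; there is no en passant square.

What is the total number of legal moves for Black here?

14

Black to move; king on h7.
In check: no.
Legal moves: Kh8, Kg8, Kg7, Kh6, Kg6, Nh5, Nf5, Ne4, Ne2, Nh1, Nf1, cxd6, c6+, c5.
Count: 14.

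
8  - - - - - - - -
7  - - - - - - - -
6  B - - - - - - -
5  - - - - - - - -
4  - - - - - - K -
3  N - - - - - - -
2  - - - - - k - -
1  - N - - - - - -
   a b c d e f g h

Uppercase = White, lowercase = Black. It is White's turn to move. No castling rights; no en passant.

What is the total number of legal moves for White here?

White to move; king on g4.
In check: no.
Legal moves: Bc8, Bb7, Bb5, Bc4, Bd3, Be2, Bf1, Kh5, Kg5, Kf5, Kh4, Kf4, Kh3, Nb5, Nc4, Nc2, Nc3, Nd2.
Count: 18.

18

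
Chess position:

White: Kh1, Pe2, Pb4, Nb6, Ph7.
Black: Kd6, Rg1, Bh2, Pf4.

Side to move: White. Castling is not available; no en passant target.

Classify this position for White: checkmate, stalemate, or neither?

White to move; white king on h1.
In check: yes, from the black rook on g1.
King squares — g1: attacked by Bh2; g2: attacked by Rg1; h2: available.
Legal moves for White: Kxh2.
White is in check but has 1 legal move → neither.

neither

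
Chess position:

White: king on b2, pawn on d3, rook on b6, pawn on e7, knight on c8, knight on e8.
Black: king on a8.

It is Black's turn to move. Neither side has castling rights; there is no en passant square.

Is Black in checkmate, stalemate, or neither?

Black to move; black king on a8.
In check: no.
King squares — a7: attacked by Nc8; b7: attacked by Rb6; b8: attacked by Rb6.
Legal moves for Black: none.
Not in check and no legal moves → stalemate.

stalemate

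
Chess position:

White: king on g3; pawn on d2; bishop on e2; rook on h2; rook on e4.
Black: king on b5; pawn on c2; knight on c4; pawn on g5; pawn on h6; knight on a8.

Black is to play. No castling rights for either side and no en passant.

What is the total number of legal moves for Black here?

15

Black to move; king on b5.
In check: no.
Legal moves: Nc7, Nb6, Kc6, Kb6, Ka6, Kc5, Ka5, Kb4, Ka4, h5, g4, c1=Q, c1=R, c1=B, c1=N.
Count: 15.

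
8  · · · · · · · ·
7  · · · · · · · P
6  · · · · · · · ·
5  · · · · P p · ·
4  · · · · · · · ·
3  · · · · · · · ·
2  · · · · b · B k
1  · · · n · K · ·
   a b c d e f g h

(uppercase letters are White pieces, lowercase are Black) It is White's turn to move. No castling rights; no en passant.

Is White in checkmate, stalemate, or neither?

White to move; white king on f1.
In check: yes, from the black bishop on e2.
Legal moves for White: Kxe2, Ke1.
White is in check but has 2 legal moves → neither.

neither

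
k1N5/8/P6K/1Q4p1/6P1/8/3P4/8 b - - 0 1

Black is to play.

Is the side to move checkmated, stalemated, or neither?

Black to move; black king on a8.
In check: no.
King squares — a7: attacked by Nc8; b7: attacked by Qb5; b8: attacked by Qb5.
Legal moves for Black: none.
Not in check and no legal moves → stalemate.

stalemate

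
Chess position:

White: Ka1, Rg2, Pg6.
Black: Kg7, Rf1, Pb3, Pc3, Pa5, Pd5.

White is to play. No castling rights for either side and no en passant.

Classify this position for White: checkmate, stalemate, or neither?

checkmate

White to move; white king on a1.
In check: yes, from the black rook on f1.
King squares — b1: attacked by Rf1; a2: attacked by Pb3; b2: attacked by Pc3.
Legal moves for White: none.
In check with no legal moves → checkmate.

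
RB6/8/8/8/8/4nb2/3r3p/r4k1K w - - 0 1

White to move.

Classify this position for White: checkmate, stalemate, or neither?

White to move; white king on h1.
In check: yes, from the black bishop on f3.
King squares — g1: attacked by Kf1; g2: attacked by Kf1; h2: attacked by Rd2.
Legal moves for White: none.
In check with no legal moves → checkmate.

checkmate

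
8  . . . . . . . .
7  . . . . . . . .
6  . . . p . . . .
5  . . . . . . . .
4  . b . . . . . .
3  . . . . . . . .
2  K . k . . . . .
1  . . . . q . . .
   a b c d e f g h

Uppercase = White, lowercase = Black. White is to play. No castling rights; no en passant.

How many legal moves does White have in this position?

White to move; king on a2.
In check: no.
Legal moves: none.
Count: 0.

0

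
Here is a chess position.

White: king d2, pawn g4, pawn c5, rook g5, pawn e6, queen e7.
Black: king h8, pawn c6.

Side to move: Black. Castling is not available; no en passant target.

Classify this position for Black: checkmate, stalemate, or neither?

Black to move; black king on h8.
In check: no.
King squares — g7: attacked by Rg5; h7: attacked by Qe7; g8: attacked by Rg5.
Legal moves for Black: none.
Not in check and no legal moves → stalemate.

stalemate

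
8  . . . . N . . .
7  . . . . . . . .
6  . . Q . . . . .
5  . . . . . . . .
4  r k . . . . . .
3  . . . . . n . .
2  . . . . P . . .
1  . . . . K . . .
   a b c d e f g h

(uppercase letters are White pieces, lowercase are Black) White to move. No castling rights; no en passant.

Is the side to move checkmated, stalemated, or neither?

neither

White to move; white king on e1.
In check: yes, from the black knight on f3.
King squares — d1: available; f1: available; d2: attacked by Nf3; e2: own pawn; f2: available.
Legal moves for White: Kf2, Kf1, Kd1, Qxf3, exf3.
White is in check but has 5 legal moves → neither.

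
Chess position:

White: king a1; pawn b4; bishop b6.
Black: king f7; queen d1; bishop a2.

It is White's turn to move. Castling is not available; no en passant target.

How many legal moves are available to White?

White to move; king on a1.
In check: yes, from the black queen on d1.
Legal moves: Kb2, Kxa2.
Count: 2.

2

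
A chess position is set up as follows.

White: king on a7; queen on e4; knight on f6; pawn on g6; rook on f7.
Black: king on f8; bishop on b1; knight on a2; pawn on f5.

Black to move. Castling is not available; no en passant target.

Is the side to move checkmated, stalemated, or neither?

checkmate

Black to move; black king on f8.
In check: yes, from the white rook on f7.
King squares — e7: attacked by Qe4; f7: attacked by Pg6; g7: attacked by Rf7; e8: attacked by Qe4; g8: attacked by Nf6.
Legal moves for Black: none.
In check with no legal moves → checkmate.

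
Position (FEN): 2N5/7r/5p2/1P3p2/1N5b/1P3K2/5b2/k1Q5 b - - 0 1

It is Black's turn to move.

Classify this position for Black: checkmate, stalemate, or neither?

Black to move; black king on a1.
In check: yes, from the white queen on c1.
King squares — b1: attacked by Qc1; a2: attacked by Nb4; b2: attacked by Qc1.
Legal moves for Black: none.
In check with no legal moves → checkmate.

checkmate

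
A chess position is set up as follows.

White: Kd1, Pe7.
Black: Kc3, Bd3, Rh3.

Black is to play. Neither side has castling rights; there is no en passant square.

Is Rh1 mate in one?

After Rh1: white king on d1; in check: yes, from the black rook on h1.
King squares — c1: attacked by Rh1; e1: attacked by Rh1; c2: attacked by Kc3; d2: attacked by Kc3; e2: attacked by Bd3.
White has no legal moves → checkmate.

yes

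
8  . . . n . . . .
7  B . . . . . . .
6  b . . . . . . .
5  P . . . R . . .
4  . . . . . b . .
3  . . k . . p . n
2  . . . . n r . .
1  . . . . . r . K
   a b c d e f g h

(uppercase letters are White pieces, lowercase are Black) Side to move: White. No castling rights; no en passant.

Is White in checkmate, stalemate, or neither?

checkmate

White to move; white king on h1.
In check: yes, from the black rook on f1.
King squares — g1: attacked by Rf1; g2: attacked by Rf2; h2: attacked by Rf2.
Legal moves for White: none.
In check with no legal moves → checkmate.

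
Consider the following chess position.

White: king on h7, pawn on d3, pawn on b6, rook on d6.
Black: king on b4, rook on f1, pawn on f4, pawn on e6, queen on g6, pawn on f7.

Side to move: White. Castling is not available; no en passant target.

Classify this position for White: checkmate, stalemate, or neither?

White to move; white king on h7.
In check: yes, from the black queen on g6.
Legal moves for White: Kh8.
White is in check but has 1 legal move → neither.

neither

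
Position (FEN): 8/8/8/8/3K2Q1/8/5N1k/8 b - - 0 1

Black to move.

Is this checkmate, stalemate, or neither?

Black to move; black king on h2.
In check: no.
King squares — g1: attacked by Qg4; h1: attacked by Nf2; g2: attacked by Qg4; g3: attacked by Qg4; h3: attacked by Nf2.
Legal moves for Black: none.
Not in check and no legal moves → stalemate.

stalemate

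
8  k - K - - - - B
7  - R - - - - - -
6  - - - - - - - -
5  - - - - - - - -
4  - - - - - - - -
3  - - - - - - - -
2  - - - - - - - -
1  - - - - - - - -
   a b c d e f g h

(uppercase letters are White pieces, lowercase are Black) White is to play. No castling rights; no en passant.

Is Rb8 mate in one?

no

After Rb8: black king on a8; in check: yes, from the white rook on b8.
Black has 1 legal reply: Ka7.
In check but a legal move exists → not checkmate.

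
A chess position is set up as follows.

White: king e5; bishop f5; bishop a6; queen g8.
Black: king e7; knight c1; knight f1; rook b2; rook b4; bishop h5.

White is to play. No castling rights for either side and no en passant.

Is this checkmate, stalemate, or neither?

White to move; white king on e5.
In check: no.
Legal moves for White include: Qh8, Qf8+, Qe8+, Qd8+, Qc8, Qb8, Qa8, Qh7+, Qg7+, Qf7+, Qg6, Qe6+, Qg5+, Qd5, Qg4, Qc4, Qg3, Qb3, ... (list truncated; more exist).
White has legal moves and is not in check → neither.

neither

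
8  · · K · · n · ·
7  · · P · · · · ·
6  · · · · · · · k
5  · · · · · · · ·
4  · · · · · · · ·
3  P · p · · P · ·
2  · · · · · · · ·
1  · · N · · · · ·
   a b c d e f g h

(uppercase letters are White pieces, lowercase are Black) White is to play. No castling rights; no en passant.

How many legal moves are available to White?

White to move; king on c8.
In check: no.
Legal moves: Kd8, Kb8, Kb7, Nd3, Nb3, Ne2, Na2, f4, a4.
Count: 9.

9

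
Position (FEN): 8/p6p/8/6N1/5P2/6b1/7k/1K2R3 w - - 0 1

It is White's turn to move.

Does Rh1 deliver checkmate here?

no

After Rh1: black king on h2; in check: yes, from the white rook on h1.
Black has 2 legal replies: Kg2, Kxh1.
In check but a legal move exists → not checkmate.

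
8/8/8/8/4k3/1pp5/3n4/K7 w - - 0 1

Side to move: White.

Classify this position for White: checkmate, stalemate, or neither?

White to move; white king on a1.
In check: no.
King squares — b1: attacked by Nd2; a2: attacked by Pb3; b2: attacked by Pc3.
Legal moves for White: none.
Not in check and no legal moves → stalemate.

stalemate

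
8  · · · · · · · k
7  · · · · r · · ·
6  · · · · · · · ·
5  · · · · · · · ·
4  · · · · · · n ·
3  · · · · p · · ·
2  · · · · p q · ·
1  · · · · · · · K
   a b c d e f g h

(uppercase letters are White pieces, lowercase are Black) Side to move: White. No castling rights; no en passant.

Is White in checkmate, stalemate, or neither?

White to move; white king on h1.
In check: no.
King squares — g1: attacked by Qf2; g2: attacked by Qf2; h2: attacked by Qf2.
Legal moves for White: none.
Not in check and no legal moves → stalemate.

stalemate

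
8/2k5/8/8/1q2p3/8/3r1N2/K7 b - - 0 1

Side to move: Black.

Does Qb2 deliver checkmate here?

After Qb2: white king on a1; in check: yes, from the black queen on b2.
King squares — b1: attacked by Qb2; a2: attacked by Qb2; b2: attacked by Rd2.
White has no legal moves → checkmate.

yes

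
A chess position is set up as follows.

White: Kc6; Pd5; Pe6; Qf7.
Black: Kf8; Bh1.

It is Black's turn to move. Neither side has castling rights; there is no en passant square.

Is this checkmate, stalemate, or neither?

Black to move; black king on f8.
In check: yes, from the white queen on f7.
King squares — e7: attacked by Qf7; f7: attacked by Pe6; g7: attacked by Qf7; e8: attacked by Qf7; g8: attacked by Qf7.
Legal moves for Black: none.
In check with no legal moves → checkmate.

checkmate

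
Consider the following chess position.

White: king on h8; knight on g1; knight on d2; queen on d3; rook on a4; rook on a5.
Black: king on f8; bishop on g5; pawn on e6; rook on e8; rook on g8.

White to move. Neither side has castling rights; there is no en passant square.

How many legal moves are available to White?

1

White to move; king on h8.
In check: yes, from the black rook on g8.
Legal moves: Kh7.
Count: 1.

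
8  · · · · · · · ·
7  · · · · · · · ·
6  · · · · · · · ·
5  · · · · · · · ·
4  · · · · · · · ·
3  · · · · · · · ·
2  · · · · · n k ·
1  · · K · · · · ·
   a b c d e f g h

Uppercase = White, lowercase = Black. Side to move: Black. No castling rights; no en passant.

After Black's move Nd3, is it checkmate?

After Nd3: white king on c1; in check: yes, from the black knight on d3.
White has 4 legal replies: Kd2, Kc2, Kd1, Kb1.
In check but a legal move exists → not checkmate.

no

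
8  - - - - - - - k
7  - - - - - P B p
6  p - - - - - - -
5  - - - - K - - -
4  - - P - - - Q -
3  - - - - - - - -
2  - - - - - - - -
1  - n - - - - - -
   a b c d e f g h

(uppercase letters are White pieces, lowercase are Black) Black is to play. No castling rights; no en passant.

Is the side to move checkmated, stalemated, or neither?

checkmate

Black to move; black king on h8.
In check: yes, from the white bishop on g7.
King squares — g7: attacked by Qg4; h7: own pawn; g8: attacked by Pf7.
Legal moves for Black: none.
In check with no legal moves → checkmate.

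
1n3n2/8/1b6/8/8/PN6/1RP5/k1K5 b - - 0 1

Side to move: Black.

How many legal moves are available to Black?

Black to move; king on a1.
In check: yes, from the white knight on b3.
Legal moves: none.
Count: 0.

0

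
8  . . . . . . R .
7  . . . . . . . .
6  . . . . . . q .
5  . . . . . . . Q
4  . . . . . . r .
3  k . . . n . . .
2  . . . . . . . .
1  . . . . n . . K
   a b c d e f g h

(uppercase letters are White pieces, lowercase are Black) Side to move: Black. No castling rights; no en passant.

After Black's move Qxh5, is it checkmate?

After Qxh5: white king on h1; in check: yes, from the black queen on h5.
King squares — g1: attacked by Rg4; g2: attacked by Ne1; h2: attacked by Qh5.
White has no legal moves → checkmate.

yes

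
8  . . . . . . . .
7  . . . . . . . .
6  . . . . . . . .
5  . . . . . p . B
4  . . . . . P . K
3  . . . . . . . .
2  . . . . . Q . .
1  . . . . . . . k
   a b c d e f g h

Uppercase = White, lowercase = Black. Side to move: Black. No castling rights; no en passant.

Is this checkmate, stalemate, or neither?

stalemate

Black to move; black king on h1.
In check: no.
King squares — g1: attacked by Qf2; g2: attacked by Qf2; h2: attacked by Qf2.
Legal moves for Black: none.
Not in check and no legal moves → stalemate.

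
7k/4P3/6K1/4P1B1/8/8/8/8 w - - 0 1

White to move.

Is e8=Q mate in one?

yes

After e8=Q: black king on h8; in check: yes, from the white queen on e8.
King squares — g7: attacked by Kg6; h7: attacked by Kg6; g8: attacked by Qe8.
Black has no legal moves → checkmate.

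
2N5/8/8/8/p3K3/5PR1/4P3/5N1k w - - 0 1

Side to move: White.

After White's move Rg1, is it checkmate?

After Rg1: black king on h1; in check: yes, from the white rook on g1.
Black has 1 legal reply: Kxg1.
In check but a legal move exists → not checkmate.

no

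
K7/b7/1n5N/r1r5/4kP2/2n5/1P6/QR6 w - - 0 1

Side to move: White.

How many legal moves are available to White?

White to move; king on a8.
In check: yes, from the black knight on b6.
Legal moves: Kb7.
Count: 1.

1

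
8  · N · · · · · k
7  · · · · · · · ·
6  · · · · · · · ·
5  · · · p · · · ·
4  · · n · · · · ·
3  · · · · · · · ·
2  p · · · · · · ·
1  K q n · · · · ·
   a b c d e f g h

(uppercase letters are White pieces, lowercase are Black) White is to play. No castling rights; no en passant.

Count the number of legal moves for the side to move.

0

White to move; king on a1.
In check: yes, from the black queen on b1.
Legal moves: none.
Count: 0.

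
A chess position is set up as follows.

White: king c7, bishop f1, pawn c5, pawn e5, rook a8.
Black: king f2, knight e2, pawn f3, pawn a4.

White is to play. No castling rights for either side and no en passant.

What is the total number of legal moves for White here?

White to move; king on c7.
In check: no.
Legal moves: Rh8, Rg8, Rf8, Re8, Rd8, Rc8, Rb8, Ra7, Ra6, Ra5, Rxa4, Kd8, Kc8, Kb8, Kd7, Kb7, Kd6, Kc6, Kb6, Bh3, Bg2, Bxe2, e6, c6.
Count: 24.

24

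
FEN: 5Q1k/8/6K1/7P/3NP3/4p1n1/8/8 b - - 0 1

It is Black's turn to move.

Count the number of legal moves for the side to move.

Black to move; king on h8.
In check: yes, from the white queen on f8.
Legal moves: none.
Count: 0.

0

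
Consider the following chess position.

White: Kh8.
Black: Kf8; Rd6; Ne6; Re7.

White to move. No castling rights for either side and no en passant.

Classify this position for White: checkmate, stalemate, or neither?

stalemate

White to move; white king on h8.
In check: no.
King squares — g7: attacked by Ne6; h7: attacked by Re7; g8: attacked by Kf8.
Legal moves for White: none.
Not in check and no legal moves → stalemate.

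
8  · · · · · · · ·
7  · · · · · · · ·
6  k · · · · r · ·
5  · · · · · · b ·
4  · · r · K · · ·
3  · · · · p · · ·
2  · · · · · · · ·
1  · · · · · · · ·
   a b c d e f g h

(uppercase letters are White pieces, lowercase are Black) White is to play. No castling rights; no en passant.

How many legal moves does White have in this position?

3

White to move; king on e4.
In check: yes, from the black rook on c4.
Legal moves: Ke5, Kd5, Kd3.
Count: 3.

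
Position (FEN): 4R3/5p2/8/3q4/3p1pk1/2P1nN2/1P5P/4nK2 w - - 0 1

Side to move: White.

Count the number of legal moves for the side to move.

White to move; king on f1.
In check: yes, from the black knight on e3.
Legal moves: Kf2, Ke2, Kg1, Kxe1, Rxe3.
Count: 5.

5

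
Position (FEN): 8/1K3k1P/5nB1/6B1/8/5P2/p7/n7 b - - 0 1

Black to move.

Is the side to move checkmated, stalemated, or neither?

Black to move; black king on f7.
In check: yes, from the white bishop on g6.
Legal moves for Black: Kf8, Kg7, Ke7, Kxg6, Ke6.
Black is in check but has 5 legal moves → neither.

neither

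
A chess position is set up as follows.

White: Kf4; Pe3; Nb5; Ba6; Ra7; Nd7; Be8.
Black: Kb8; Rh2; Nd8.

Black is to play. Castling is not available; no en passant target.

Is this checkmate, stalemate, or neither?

Black to move; black king on b8.
In check: yes, from the white knight on d7.
King squares — a7: attacked by Nb5; b7: attacked by Ba6; c7: attacked by Nb5; a8: attacked by Ra7; c8: attacked by Ba6.
Legal moves for Black: none.
In check with no legal moves → checkmate.

checkmate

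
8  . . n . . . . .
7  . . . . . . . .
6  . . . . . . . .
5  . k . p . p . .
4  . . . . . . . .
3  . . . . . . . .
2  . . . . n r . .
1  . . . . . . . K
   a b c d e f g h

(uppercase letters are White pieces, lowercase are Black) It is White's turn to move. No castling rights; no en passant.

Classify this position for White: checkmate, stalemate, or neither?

stalemate

White to move; white king on h1.
In check: no.
King squares — g1: attacked by Ne2; g2: attacked by Rf2; h2: attacked by Rf2.
Legal moves for White: none.
Not in check and no legal moves → stalemate.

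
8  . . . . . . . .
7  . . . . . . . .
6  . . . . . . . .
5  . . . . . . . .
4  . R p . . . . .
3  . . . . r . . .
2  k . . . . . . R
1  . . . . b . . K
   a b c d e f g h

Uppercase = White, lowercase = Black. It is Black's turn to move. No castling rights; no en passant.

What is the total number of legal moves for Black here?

Black to move; king on a2.
In check: yes, from the white rook on h2.
Legal moves: Ka3, Ka1, Re2, Bf2, Bd2.
Count: 5.

5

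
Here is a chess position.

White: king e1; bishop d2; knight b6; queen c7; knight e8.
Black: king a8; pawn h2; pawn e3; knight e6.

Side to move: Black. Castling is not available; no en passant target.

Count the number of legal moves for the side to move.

Black to move; king on a8.
In check: yes, from the white knight on b6.
Legal moves: none.
Count: 0.

0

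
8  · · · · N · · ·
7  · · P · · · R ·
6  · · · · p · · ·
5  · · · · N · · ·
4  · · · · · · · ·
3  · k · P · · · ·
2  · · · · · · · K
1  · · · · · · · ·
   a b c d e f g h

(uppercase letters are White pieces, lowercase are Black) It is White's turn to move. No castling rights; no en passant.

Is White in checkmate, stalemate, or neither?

neither

White to move; white king on h2.
In check: no.
Legal moves for White include: Nf6, Nd6, Rg8, Rh7, Rf7, Re7, Rd7, Rg6, Rg5, Rg4, Rg3, Rg2, Rg1, Nf7, Nd7, Ng6, Nc6, Ng4, ... (list truncated; more exist).
White has legal moves and is not in check → neither.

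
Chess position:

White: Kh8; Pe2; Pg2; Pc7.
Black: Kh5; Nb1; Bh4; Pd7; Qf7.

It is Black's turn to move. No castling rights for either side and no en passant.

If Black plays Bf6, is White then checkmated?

yes

After Bf6: white king on h8; in check: yes, from the black bishop on f6.
King squares — g7: attacked by Bf6; h7: attacked by Qf7; g8: attacked by Qf7.
White has no legal moves → checkmate.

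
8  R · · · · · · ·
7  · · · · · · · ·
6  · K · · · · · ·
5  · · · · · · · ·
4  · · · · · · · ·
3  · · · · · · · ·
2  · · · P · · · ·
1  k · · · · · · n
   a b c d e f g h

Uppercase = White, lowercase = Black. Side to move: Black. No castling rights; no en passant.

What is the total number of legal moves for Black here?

Black to move; king on a1.
In check: yes, from the white rook on a8.
Legal moves: Kb2, Kb1.
Count: 2.

2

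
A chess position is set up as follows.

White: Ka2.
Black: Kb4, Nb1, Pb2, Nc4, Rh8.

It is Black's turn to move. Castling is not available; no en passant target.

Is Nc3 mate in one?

yes

After Nc3: white king on a2; in check: yes, from the black knight on c3.
King squares — a1: attacked by Pb2; b1: attacked by Nc3; b2: attacked by Nc4; a3: attacked by Kb4; b3: attacked by Kb4.
White has no legal moves → checkmate.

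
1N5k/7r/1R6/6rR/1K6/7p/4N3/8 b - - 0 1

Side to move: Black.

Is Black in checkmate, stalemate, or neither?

neither

Black to move; black king on h8.
In check: no.
Legal moves for Black include: Kg8, Kg7, Rh6, Rhxh5, Rg8, Rg7, Rg6, Rgxh5, Rf5, Re5, Rd5, Rc5, Rb5+, Ra5, Rg4+, Rg3, Rg2, Rg1, ... (list truncated; more exist).
Black has legal moves and is not in check → neither.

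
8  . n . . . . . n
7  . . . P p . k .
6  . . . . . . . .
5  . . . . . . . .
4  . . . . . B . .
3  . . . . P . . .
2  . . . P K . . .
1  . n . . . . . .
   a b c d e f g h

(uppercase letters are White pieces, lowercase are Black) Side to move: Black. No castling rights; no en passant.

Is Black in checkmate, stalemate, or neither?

neither

Black to move; black king on g7.
In check: no.
Legal moves for Black: Nf7, Ng6, Nxd7, Nc6, Na6, Kg8, Kf8, Kh7, Kf7, Kg6, Kf6, Nc3+, Na3, Nxd2, e6, e5.
Black has 16 legal moves and is not in check → neither.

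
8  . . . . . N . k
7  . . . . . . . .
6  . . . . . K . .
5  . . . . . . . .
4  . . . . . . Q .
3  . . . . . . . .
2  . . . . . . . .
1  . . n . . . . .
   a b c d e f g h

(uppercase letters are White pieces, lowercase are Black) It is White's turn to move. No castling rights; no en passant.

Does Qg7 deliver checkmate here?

yes

After Qg7: black king on h8; in check: yes, from the white queen on g7.
King squares — g7: attacked by Kf6; h7: attacked by Qg7; g8: attacked by Qg7.
Black has no legal moves → checkmate.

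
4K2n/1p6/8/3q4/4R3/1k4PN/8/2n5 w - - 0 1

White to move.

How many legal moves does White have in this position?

White to move; king on e8.
In check: no.
Legal moves: Kf8, Ke7, Re7, Re6, Re5, Rh4, Rg4, Rf4, Rd4, Rc4, Rb4+, Ra4, Re3+, Re2, Re1, Ng5, Nf4, Nf2, Ng1, g4.
Count: 20.

20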